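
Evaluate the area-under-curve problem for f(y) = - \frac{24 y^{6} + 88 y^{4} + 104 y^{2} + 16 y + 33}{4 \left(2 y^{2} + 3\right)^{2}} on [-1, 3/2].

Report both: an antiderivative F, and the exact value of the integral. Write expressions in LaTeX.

Antiderivative: F(y) = - \frac{4 y^{5} + 14 y^{3} + 11 y - 4}{4 \left(2 y^{2} + 3\right)}; value = - \frac{1117}{240}

Recover f(y) by differentiating a candidate F(y); any mismatch rules it out.
F(y) = - \frac{4 y^{5} + 14 y^{3} + 11 y - 4}{4 \left(2 y^{2} + 3\right)} is an antiderivative of f.
Check: d/dy[- \frac{4 y^{5} + 14 y^{3} + 11 y - 4}{4 \left(2 y^{2} + 3\right)}] = \frac{- 24 y^{6} - 88 y^{4} - 104 y^{2} - 16 y - 33}{16 y^{4} + 48 y^{2} + 36}, which equals f(y).
F(3/2) = - \frac{721}{240}; F(-1) = \frac{33}{20}.
Integral = F(3/2) - F(-1) = - \frac{1117}{240}.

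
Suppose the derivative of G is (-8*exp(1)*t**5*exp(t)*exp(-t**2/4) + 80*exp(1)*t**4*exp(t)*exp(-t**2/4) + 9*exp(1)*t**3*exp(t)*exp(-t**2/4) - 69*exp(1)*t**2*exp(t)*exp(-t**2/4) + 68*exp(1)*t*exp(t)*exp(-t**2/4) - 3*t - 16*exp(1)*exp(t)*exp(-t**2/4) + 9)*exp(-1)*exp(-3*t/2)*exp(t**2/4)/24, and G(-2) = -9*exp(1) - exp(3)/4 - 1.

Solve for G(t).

G'(t) has the shape u'v + uv' for u = 2*t**5/3 - 3*t**3/4 + 5*t**2/4 - 2*t/3 - exp(t**2/4 - t - 1)/4 and v = exp(-t/2) — it is the derivative of the product u*v.
A general antiderivative is -(-4*t**5/3 + 3*t**3/2 - 5*t**2/2 + 4*t/3 + exp(t**2/4 - t - 1)/2)*exp(-t/2)/2 + C.
The condition gives C = -9*exp(1) - exp(3)/4 - 1 - (-9*exp(1) - exp(3)/4) = -1.
So G(t) = -(-4*t**5/3 + 3*t**3/2 - 5*t**2/2 + 4*t/3 + exp(t**2/4 - t - 1)/2)*exp(-t/2)/2 - 1.
Check: d/dt[-(-4*t**5/3 + 3*t**3/2 - 5*t**2/2 + 4*t/3 + exp(t**2/4 - t - 1)/2)*exp(-t/2)/2 - 1] = (-8*exp(1)*t**5*exp(t)*exp(-t**2/4) + 80*exp(1)*t**4*exp(t)*exp(-t**2/4) + 9*exp(1)*t**3*exp(t)*exp(-t**2/4) - 69*exp(1)*t**2*exp(t)*exp(-t**2/4) + 68*exp(1)*t*exp(t)*exp(-t**2/4) - 3*t - 16*exp(1)*exp(t)*exp(-t**2/4) + 9)*exp(-1)*exp(-3*t/2)*exp(t**2/4)/24 = G'(t).

G(t) = -(-4*t**5/3 + 3*t**3/2 - 5*t**2/2 + 4*t/3 + exp(t**2/4 - t - 1)/2)*exp(-t/2)/2 - 1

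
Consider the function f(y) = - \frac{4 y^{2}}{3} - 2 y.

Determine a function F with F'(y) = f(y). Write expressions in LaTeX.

The integrand splits into summands that can be handled one at a time.
Check: d/dy[- \frac{4 y^{3}}{9} - y^{2}] = - \frac{4 y^{2}}{3} - 2 y = f(y).

An antiderivative is F(y) = - \frac{4 y^{3}}{9} - y^{2}.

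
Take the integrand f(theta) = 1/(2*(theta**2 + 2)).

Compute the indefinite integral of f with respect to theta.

F(theta) = sqrt(2)*atan(sqrt(2)*theta/2)/4 + C

Any candidate F(theta) must reproduce f(theta) exactly when differentiated.
Check: d/dtheta[sqrt(2)*atan(sqrt(2)*theta/2)/4] = 1/(2*theta**2 + 4), which equals f(theta).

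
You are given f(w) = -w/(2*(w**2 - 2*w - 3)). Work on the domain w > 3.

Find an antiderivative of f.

Factor the denominator (2*(w - 3)*(w + 1)) and decompose: f = -1/(8*(w + 1)) - 3/(8*(w - 3)); each piece integrates to a log, atan, or power term.
Check: d/dw[-3*log(w - 3)/8 - log(w + 1)/8] = -w/(2*w**2 - 4*w - 6), which equals f(w).

An antiderivative is F(w) = -3*log(w - 3)/8 - log(w + 1)/8.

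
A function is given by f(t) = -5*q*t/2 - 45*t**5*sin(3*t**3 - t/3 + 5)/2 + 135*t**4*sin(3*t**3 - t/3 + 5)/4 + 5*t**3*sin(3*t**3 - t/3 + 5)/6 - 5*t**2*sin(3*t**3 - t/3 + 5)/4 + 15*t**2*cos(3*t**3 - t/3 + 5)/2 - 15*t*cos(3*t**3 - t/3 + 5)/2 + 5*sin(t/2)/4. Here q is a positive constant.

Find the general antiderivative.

The integrand splits into summands that can be handled one at a time.
Check: d/dt[-5*q*t**2/4 + 5*t**3*cos(3*t**3 - t/3 + 5)/2 - 15*t**2*cos(3*t**3 - t/3 + 5)/4 - 5*cos(t/2)/2] = -5*q*t/2 - 45*t**5*sin(3*t**3 - t/3 + 5)/2 + 135*t**4*sin(3*t**3 - t/3 + 5)/4 + 5*t**3*sin(3*t**3 - t/3 + 5)/6 - 5*t**2*sin(3*t**3 - t/3 + 5)/4 + 15*t**2*cos(3*t**3 - t/3 + 5)/2 - 15*t*cos(3*t**3 - t/3 + 5)/2 + 5*sin(t/2)/4 = f(t).

F(t) = -5*q*t**2/4 + 5*t**3*cos(3*t**3 - t/3 + 5)/2 - 15*t**2*cos(3*t**3 - t/3 + 5)/4 - 5*cos(t/2)/2 + C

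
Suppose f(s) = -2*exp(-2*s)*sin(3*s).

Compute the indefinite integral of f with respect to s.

Differentiate the proposed F(s) back; it has to land on f(s) exactly.
Check: d/ds[(4*sin(3*s) + 6*cos(3*s))*exp(-2*s)/13] = -2*exp(-2*s)*sin(3*s) = f(s).

F(s) = (4*sin(3*s) + 6*cos(3*s))*exp(-2*s)/13 + C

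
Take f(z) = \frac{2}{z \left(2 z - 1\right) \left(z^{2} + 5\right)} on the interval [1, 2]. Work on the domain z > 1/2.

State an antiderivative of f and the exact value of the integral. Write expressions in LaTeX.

Antiderivative: F(z) = - \frac{2 \log{\left(z \right)}}{5} + \frac{8 \log{\left(z - \frac{1}{2} \right)}}{21} + \frac{\log{\left(z^{2} + 5 \right)}}{105} - \frac{4 \sqrt{5} \operatorname{atan}{\left(\frac{\sqrt{5} z}{5} \right)}}{105}; value = - \frac{4 \sqrt{5} \operatorname{atan}{\left(\frac{2 \sqrt{5}}{5} \right)}}{105} - \frac{\log{\left(6 \right)}}{105} - \frac{2 \log{\left(2 \right)}}{105} + \frac{\log{\left(9 \right)}}{105} + \frac{4 \sqrt{5} \operatorname{atan}{\left(\frac{\sqrt{5}}{5} \right)}}{105} + \frac{8 \log{\left(\frac{3}{2} \right)}}{21}

The denominator factors as z \left(2 z - 1\right) \left(z^{2} + 5\right); partial fractions split f into directly integrable pieces: \frac{2 \left(z - 10\right)}{105 \left(z^{2} + 5\right)} + \frac{16}{21 \left(2 z - 1\right)} - \frac{2}{5 z}.
F(z) = - \frac{2 \log{\left(z \right)}}{5} + \frac{8 \log{\left(z - \frac{1}{2} \right)}}{21} + \frac{\log{\left(z^{2} + 5 \right)}}{105} - \frac{4 \sqrt{5} \operatorname{atan}{\left(\frac{\sqrt{5} z}{5} \right)}}{105} is an antiderivative of f.
Check: d/dz[- \frac{2 \log{\left(z \right)}}{5} + \frac{8 \log{\left(z - \frac{1}{2} \right)}}{21} + \frac{\log{\left(z^{2} + 5 \right)}}{105} - \frac{4 \sqrt{5} \operatorname{atan}{\left(\frac{\sqrt{5} z}{5} \right)}}{105}] = \frac{2}{2 z^{4} - z^{3} + 10 z^{2} - 5 z}, which equals f(z).
F(2) = - \frac{2 \log{\left(2 \right)}}{5} - \frac{4 \sqrt{5} \operatorname{atan}{\left(\frac{2 \sqrt{5}}{5} \right)}}{105} + \frac{\log{\left(9 \right)}}{105} + \frac{8 \log{\left(\frac{3}{2} \right)}}{21}; F(1) = - \frac{8 \log{\left(2 \right)}}{21} - \frac{4 \sqrt{5} \operatorname{atan}{\left(\frac{\sqrt{5}}{5} \right)}}{105} + \frac{\log{\left(6 \right)}}{105}.
Integral = F(2) - F(1) = - \frac{4 \sqrt{5} \operatorname{atan}{\left(\frac{2 \sqrt{5}}{5} \right)}}{105} - \frac{\log{\left(6 \right)}}{105} - \frac{2 \log{\left(2 \right)}}{105} + \frac{\log{\left(9 \right)}}{105} + \frac{4 \sqrt{5} \operatorname{atan}{\left(\frac{\sqrt{5}}{5} \right)}}{105} + \frac{8 \log{\left(\frac{3}{2} \right)}}{21}.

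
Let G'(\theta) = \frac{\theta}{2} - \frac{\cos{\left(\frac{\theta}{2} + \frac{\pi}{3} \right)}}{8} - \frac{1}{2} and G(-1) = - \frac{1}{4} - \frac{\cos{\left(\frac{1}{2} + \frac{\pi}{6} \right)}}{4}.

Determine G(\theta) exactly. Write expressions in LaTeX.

The integrand splits into summands that can be handled one at a time.
A general antiderivative is \frac{\theta^{2}}{4} - \frac{\theta}{2} - \frac{\sin{\left(\frac{\theta}{2} + \frac{\pi}{3} \right)}}{4} + C.
The condition gives C = - \frac{1}{4} - \frac{\cos{\left(\frac{1}{2} + \frac{\pi}{6} \right)}}{4} - (\frac{3}{4} - \frac{\cos{\left(\frac{1}{2} + \frac{\pi}{6} \right)}}{4}) = -1.
So G(\theta) = \frac{\theta^{2}}{4} - \frac{\theta}{2} - \frac{\sin{\left(\frac{\theta}{2} + \frac{\pi}{3} \right)}}{4} - 1.
Check: d/d\theta[\frac{\theta^{2}}{4} - \frac{\theta}{2} - \frac{\sin{\left(\frac{\theta}{2} + \frac{\pi}{3} \right)}}{4} - 1] = \frac{\theta}{2} - \frac{\cos{\left(\frac{\theta}{2} + \frac{\pi}{3} \right)}}{8} - \frac{1}{2} = G'(\theta).

G(\theta) = \frac{\theta^{2}}{4} - \frac{\theta}{2} - \frac{\sin{\left(\frac{\theta}{2} + \frac{\pi}{3} \right)}}{4} - 1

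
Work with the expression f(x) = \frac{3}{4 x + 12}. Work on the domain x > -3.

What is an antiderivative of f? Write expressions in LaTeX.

Check any antiderivative F(x) by computing F'(x) and comparing it with f(x).
Check: d/dx[\frac{3 \log{\left(x + 3 \right)}}{4}] = \frac{3}{4 x + 12} = f(x).

An antiderivative is F(x) = \frac{3 \log{\left(x + 3 \right)}}{4}.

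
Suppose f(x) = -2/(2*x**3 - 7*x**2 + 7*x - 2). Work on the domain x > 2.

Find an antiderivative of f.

The denominator factors as (x - 2)*(x - 1)*(2*x - 1); partial fractions split f into directly integrable pieces: -8/(3*(2*x - 1)) + 2/(x - 1) - 2/(3*(x - 2)).
Check: d/dx[2*(-log(x - 2) + 3*log(x - 1) - 2*log(x - 1/2))/3] = -2/(2*x**3 - 7*x**2 + 7*x - 2) = f(x).

An antiderivative is F(x) = 2*(-log(x - 2) + 3*log(x - 1) - 2*log(x - 1/2))/3.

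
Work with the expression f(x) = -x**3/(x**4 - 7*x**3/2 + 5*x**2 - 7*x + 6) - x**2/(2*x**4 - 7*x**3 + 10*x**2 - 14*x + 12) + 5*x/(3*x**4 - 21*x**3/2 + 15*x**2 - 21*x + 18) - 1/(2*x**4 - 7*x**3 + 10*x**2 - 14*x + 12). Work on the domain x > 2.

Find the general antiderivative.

The denominator factors as 3*(x - 2)*(2*x - 3)*(x**2 + 2); partial fractions split f into directly integrable pieces: (65*x - 302)/(306*(x**2 + 2)) + 40/(17*(2*x - 3)) - 43/(18*(x - 2)).
Check: d/dx[(-1462*log(x - 2) + 720*log(x - 3/2) + 65*log(x**2 + 2) - 302*sqrt(2)*atan(sqrt(2)*x/2))/612] = (-6*x**3 - 3*x**2 + 10*x - 3)/(6*x**4 - 21*x**3 + 30*x**2 - 42*x + 36), which equals f(x).

F(x) = (-1462*log(x - 2) + 720*log(x - 3/2) + 65*log(x**2 + 2) - 302*sqrt(2)*atan(sqrt(2)*x/2))/612 + C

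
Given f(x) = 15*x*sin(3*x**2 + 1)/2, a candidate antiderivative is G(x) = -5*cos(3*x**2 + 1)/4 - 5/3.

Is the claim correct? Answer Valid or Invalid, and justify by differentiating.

Valid. The derivative of G reproduces f.

d/dx[G] = 15*x*sin(3*x**2 + 1)/2
This equals f(x) exactly, so the claim holds.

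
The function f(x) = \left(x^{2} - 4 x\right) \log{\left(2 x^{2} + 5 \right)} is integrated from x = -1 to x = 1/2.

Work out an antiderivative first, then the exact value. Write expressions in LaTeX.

Antiderivative: F(x) = \frac{x^{3} \log{\left(2 x^{2} + 5 \right)}}{3} - \frac{2 x^{3}}{9} - 2 x^{2} \log{\left(2 x^{2} + 5 \right)} + 2 x^{2} + \frac{5 x}{3} - 5 \log{\left(x^{2} + \frac{5}{2} \right)} - \frac{5 \sqrt{10} \operatorname{atan}{\left(\frac{\sqrt{10} x}{5} \right)}}{6}; value = - 5 \log{\left(\frac{11}{4} \right)} - \frac{5 \sqrt{10} \operatorname{atan}{\left(\frac{\sqrt{10}}{5} \right)}}{6} - \frac{5 \sqrt{10} \operatorname{atan}{\left(\frac{\sqrt{10}}{10} \right)}}{6} - \frac{11 \log{\left(\frac{11}{2} \right)}}{24} + \frac{3}{4} + \frac{7 \log{\left(7 \right)}}{3} + 5 \log{\left(\frac{7}{2} \right)}

Since d/dx undoes antidifferentiation here, F'(x) = f(x) is required of F(x).
F(x) = \frac{x^{3} \log{\left(2 x^{2} + 5 \right)}}{3} - \frac{2 x^{3}}{9} - 2 x^{2} \log{\left(2 x^{2} + 5 \right)} + 2 x^{2} + \frac{5 x}{3} - 5 \log{\left(x^{2} + \frac{5}{2} \right)} - \frac{5 \sqrt{10} \operatorname{atan}{\left(\frac{\sqrt{10} x}{5} \right)}}{6} is an antiderivative of f.
Check: d/dx[\frac{x^{3} \log{\left(2 x^{2} + 5 \right)}}{3} - \frac{2 x^{3}}{9} - 2 x^{2} \log{\left(2 x^{2} + 5 \right)} + 2 x^{2} + \frac{5 x}{3} - 5 \log{\left(x^{2} + \frac{5}{2} \right)} - \frac{5 \sqrt{10} \operatorname{atan}{\left(\frac{\sqrt{10} x}{5} \right)}}{6}] = x^{2} \log{\left(2 x^{2} + 5 \right)} - 4 x \log{\left(2 x^{2} + 5 \right)}, which equals f(x).
F(1/2) = - 5 \log{\left(\frac{11}{4} \right)} - \frac{5 \sqrt{10} \operatorname{atan}{\left(\frac{\sqrt{10}}{10} \right)}}{6} - \frac{11 \log{\left(\frac{11}{2} \right)}}{24} + \frac{47}{36}; F(-1) = - 5 \log{\left(\frac{7}{2} \right)} - \frac{7 \log{\left(7 \right)}}{3} + \frac{5}{9} + \frac{5 \sqrt{10} \operatorname{atan}{\left(\frac{\sqrt{10}}{5} \right)}}{6}.
Integral = F(1/2) - F(-1) = - 5 \log{\left(\frac{11}{4} \right)} - \frac{5 \sqrt{10} \operatorname{atan}{\left(\frac{\sqrt{10}}{5} \right)}}{6} - \frac{5 \sqrt{10} \operatorname{atan}{\left(\frac{\sqrt{10}}{10} \right)}}{6} - \frac{11 \log{\left(\frac{11}{2} \right)}}{24} + \frac{3}{4} + \frac{7 \log{\left(7 \right)}}{3} + 5 \log{\left(\frac{7}{2} \right)}.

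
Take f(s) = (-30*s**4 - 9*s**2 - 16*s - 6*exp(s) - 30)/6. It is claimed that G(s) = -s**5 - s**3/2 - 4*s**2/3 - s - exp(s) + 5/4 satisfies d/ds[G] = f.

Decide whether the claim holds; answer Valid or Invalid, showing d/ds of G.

Invalid: d/ds[G] - f = 4, which is not 0.

d/ds[G] = -5*s**4 - 3*s**2/2 - 8*s/3 - exp(s) - 1
d/ds[G] - f(s) = 4 != 0.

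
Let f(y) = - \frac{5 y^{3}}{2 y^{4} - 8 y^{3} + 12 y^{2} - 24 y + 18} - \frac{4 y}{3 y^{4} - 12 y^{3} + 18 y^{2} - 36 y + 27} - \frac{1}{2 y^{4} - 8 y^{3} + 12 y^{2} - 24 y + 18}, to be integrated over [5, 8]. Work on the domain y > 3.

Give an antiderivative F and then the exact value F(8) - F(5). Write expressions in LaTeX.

The denominator factors as 6 \left(y - 3\right) \left(y - 1\right) \left(y^{2} + 3\right); partial fractions split f into directly integrable pieces: - \frac{y + 37}{24 \left(y^{2} + 3\right)} + \frac{13}{24 \left(y - 1\right)} - \frac{3}{y - 3}.
F(y) = - 3 \log{\left(y - 3 \right)} + \frac{13 \log{\left(y - 1 \right)}}{24} - \frac{\log{\left(y^{2} + 3 \right)}}{48} - \frac{37 \sqrt{3} \operatorname{atan}{\left(\frac{\sqrt{3} y}{3} \right)}}{72} is an antiderivative of f.
Check: d/dy[- 3 \log{\left(y - 3 \right)} + \frac{13 \log{\left(y - 1 \right)}}{24} - \frac{\log{\left(y^{2} + 3 \right)}}{48} - \frac{37 \sqrt{3} \operatorname{atan}{\left(\frac{\sqrt{3} y}{3} \right)}}{72}] = \frac{- 15 y^{3} - 8 y - 3}{6 y^{4} - 24 y^{3} + 36 y^{2} - 72 y + 54}, which equals f(y).
F(8) = - 3 \log{\left(5 \right)} - \frac{37 \sqrt{3} \operatorname{atan}{\left(\frac{8 \sqrt{3}}{3} \right)}}{72} - \frac{\log{\left(67 \right)}}{48} + \frac{13 \log{\left(7 \right)}}{24}; F(5) = - 3 \log{\left(2 \right)} - \frac{37 \sqrt{3} \operatorname{atan}{\left(\frac{5 \sqrt{3}}{3} \right)}}{72} - \frac{\log{\left(28 \right)}}{48} + \frac{13 \log{\left(4 \right)}}{24}.
Integral = F(8) - F(5) = - 3 \log{\left(5 \right)} - \frac{37 \sqrt{3} \operatorname{atan}{\left(\frac{8 \sqrt{3}}{3} \right)}}{72} - \frac{13 \log{\left(4 \right)}}{24} - \frac{\log{\left(67 \right)}}{48} + \frac{\log{\left(28 \right)}}{48} + \frac{13 \log{\left(7 \right)}}{24} + \frac{37 \sqrt{3} \operatorname{atan}{\left(\frac{5 \sqrt{3}}{3} \right)}}{72} + 3 \log{\left(2 \right)}.

Antiderivative: F(y) = - 3 \log{\left(y - 3 \right)} + \frac{13 \log{\left(y - 1 \right)}}{24} - \frac{\log{\left(y^{2} + 3 \right)}}{48} - \frac{37 \sqrt{3} \operatorname{atan}{\left(\frac{\sqrt{3} y}{3} \right)}}{72}; value = - 3 \log{\left(5 \right)} - \frac{37 \sqrt{3} \operatorname{atan}{\left(\frac{8 \sqrt{3}}{3} \right)}}{72} - \frac{13 \log{\left(4 \right)}}{24} - \frac{\log{\left(67 \right)}}{48} + \frac{\log{\left(28 \right)}}{48} + \frac{13 \log{\left(7 \right)}}{24} + \frac{37 \sqrt{3} \operatorname{atan}{\left(\frac{5 \sqrt{3}}{3} \right)}}{72} + 3 \log{\left(2 \right)}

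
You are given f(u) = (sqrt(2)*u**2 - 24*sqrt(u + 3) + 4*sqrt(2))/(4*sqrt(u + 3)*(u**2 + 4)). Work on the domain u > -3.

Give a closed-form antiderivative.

An antiderivative is F(u) = (sqrt(2)*sqrt(u + 3) - 6*atan(u/2))/2.

Differentiate the proposed F(u) back; it has to land on f(u) exactly.
Check: d/du[(sqrt(2)*sqrt(u + 3) - 6*atan(u/2))/2] = (sqrt(2)*u**2 - 24*sqrt(u + 3) + 4*sqrt(2))/(4*u**2*sqrt(u + 3) + 16*sqrt(u + 3)), which equals f(u).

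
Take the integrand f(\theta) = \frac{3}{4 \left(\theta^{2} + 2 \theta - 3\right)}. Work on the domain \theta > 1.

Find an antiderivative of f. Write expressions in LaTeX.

Factor the denominator (4 \left(\theta - 1\right) \left(\theta + 3\right)) and decompose: f = - \frac{3}{16 \left(\theta + 3\right)} + \frac{3}{16 \left(\theta - 1\right)}; each piece integrates to a log, atan, or power term.
Check: d/d\theta[- \frac{3 \left(- \log{\left(\theta - 1 \right)} + \log{\left(\theta + 3 \right)}\right)}{16}] = \frac{3}{4 \theta^{2} + 8 \theta - 12}, which equals f(\theta).

An antiderivative is F(\theta) = - \frac{3 \left(- \log{\left(\theta - 1 \right)} + \log{\left(\theta + 3 \right)}\right)}{16}.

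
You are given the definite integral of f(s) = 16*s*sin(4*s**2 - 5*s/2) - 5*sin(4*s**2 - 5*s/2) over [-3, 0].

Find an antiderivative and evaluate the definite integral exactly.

Antiderivative: F(s) = -2*cos(4*s**2 - 5*s/2); value = -2 + 2*cos(87/2)

f matches the chain-rule pattern g'(h)*h' with inner function h(s) = 4*s**2 - 5*s/2; substituting u = h(s) collapses the integral.
F(s) = -2*cos(4*s**2 - 5*s/2) is an antiderivative of f.
Check: d/ds[-2*cos(4*s**2 - 5*s/2)] = 16*s*sin(4*s**2 - 5*s/2) - 5*sin(4*s**2 - 5*s/2) = f(s).
F(0) = -2; F(-3) = -2*cos(87/2).
Integral = F(0) - F(-3) = -2 + 2*cos(87/2).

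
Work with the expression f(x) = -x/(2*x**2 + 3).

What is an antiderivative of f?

An antiderivative is F(x) = -log(x**2 + 3/2)/4.

f matches the chain-rule pattern g'(h)*h' with inner function h(x) = x**2 + 3/2; substituting u = h(x) collapses the integral.
Check: d/dx[-log(x**2 + 3/2)/4] = -x/(2*x**2 + 3) = f(x).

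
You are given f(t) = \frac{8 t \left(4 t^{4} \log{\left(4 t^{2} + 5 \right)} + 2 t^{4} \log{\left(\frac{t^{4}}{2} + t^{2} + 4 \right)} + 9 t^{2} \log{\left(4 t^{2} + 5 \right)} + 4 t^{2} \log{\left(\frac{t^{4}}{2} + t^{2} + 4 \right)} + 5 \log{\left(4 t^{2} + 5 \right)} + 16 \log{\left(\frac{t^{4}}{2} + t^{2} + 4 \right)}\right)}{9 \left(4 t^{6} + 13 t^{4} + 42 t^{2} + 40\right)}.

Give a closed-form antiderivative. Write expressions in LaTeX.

An antiderivative is F(t) = \frac{2 \log{\left(4 t^{2} + 5 \right)} \log{\left(\frac{t^{4}}{2} + t^{2} + 4 \right)}}{9}.

Recognize the product-rule pattern: f = u'v + uv' with u = \frac{2 \log{\left(4 t^{2} + 5 \right)}}{9}, v = \log{\left(\frac{t^{4}}{2} + t^{2} + 4 \right)}, so integration by parts undoes it.
Check: d/dt[\frac{2 \log{\left(4 t^{2} + 5 \right)} \log{\left(\frac{t^{4}}{2} + t^{2} + 4 \right)}}{9}] = \frac{32 t^{5} \log{\left(4 t^{2} + 5 \right)} + 16 t^{5} \log{\left(\frac{t^{4}}{2} + t^{2} + 4 \right)} + 72 t^{3} \log{\left(4 t^{2} + 5 \right)} + 32 t^{3} \log{\left(\frac{t^{4}}{2} + t^{2} + 4 \right)} + 40 t \log{\left(4 t^{2} + 5 \right)} + 128 t \log{\left(\frac{t^{4}}{2} + t^{2} + 4 \right)}}{36 t^{6} + 117 t^{4} + 378 t^{2} + 360}, which equals f(t).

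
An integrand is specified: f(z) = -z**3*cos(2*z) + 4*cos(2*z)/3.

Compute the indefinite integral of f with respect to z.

The integrand splits into summands that can be handled one at a time.
Check: d/dz[-z**3*sin(2*z)/2 - 3*z**2*cos(2*z)/4 + 3*z*sin(2*z)/4 + 2*sin(2*z)/3 + 3*cos(2*z)/8] = -z**3*cos(2*z) + 4*cos(2*z)/3 = f(z).

F(z) = -z**3*sin(2*z)/2 - 3*z**2*cos(2*z)/4 + 3*z*sin(2*z)/4 + 2*sin(2*z)/3 + 3*cos(2*z)/8 + C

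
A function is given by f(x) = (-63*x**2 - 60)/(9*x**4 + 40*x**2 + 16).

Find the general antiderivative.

A first test for any F(x): its x-derivative must equal f(x) identically.
Check: d/dx[-3*atan(x/2) - 3*atan(3*x/2)/2] = (-63*x**2 - 60)/(9*x**4 + 40*x**2 + 16) = f(x).

F(x) = -3*atan(x/2) - 3*atan(3*x/2)/2 + C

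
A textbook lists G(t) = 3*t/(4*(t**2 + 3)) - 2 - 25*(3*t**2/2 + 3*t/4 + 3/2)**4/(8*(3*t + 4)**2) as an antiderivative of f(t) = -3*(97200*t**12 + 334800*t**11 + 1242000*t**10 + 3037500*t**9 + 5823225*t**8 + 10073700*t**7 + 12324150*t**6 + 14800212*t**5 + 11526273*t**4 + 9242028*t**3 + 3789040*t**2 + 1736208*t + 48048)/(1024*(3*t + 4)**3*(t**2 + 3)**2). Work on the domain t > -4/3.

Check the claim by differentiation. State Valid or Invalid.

Valid. The derivative of G reproduces f.

d/dt[G] = (-291600*t**12 - 1004400*t**11 - 3726000*t**10 - 9112500*t**9 - 17469675*t**8 - 30221100*t**7 - 36972450*t**6 - 44400636*t**5 - 34578819*t**4 - 27726084*t**3 - 11367120*t**2 - 5208624*t - 144144)/(27648*t**7 + 110592*t**6 + 313344*t**5 + 729088*t**4 + 1133568*t**3 + 1388544*t**2 + 1327104*t + 589824)
This equals f(t) exactly, so the claim holds.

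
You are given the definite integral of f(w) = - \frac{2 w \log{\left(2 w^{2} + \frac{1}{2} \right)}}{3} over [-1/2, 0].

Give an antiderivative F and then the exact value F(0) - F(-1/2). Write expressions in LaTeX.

Recover f(w) by differentiating a candidate F(w); any mismatch rules it out.
F(w) = \frac{- 4 w^{2} \log{\left(2 w^{2} + \frac{1}{2} \right)} + 4 w^{2} - \log{\left(4 w^{2} + 1 \right)}}{12} is an antiderivative of f.
Check: d/dw[\frac{- 4 w^{2} \log{\left(2 w^{2} + \frac{1}{2} \right)} + 4 w^{2} - \log{\left(4 w^{2} + 1 \right)}}{12}] = - \frac{2 w \log{\left(2 w^{2} + \frac{1}{2} \right)}}{3} = f(w).
F(0) = 0; F(-1/2) = \frac{1}{12} - \frac{\log{\left(2 \right)}}{12}.
Integral = F(0) - F(-1/2) = - \frac{1}{12} + \frac{\log{\left(2 \right)}}{12}.

Antiderivative: F(w) = \frac{- 4 w^{2} \log{\left(2 w^{2} + \frac{1}{2} \right)} + 4 w^{2} - \log{\left(4 w^{2} + 1 \right)}}{12}; value = - \frac{1}{12} + \frac{\log{\left(2 \right)}}{12}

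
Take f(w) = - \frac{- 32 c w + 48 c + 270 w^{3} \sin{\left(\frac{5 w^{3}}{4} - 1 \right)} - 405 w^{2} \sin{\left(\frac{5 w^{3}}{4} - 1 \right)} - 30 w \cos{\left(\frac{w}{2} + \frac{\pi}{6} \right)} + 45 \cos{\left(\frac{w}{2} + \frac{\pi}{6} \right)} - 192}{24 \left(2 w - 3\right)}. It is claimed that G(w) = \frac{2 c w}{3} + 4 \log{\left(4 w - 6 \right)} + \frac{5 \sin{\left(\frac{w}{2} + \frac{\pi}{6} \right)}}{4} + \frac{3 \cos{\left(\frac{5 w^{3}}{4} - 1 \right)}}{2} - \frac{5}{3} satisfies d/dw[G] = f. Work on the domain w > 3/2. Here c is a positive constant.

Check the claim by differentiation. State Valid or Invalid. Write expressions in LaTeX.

d/dw[G] = \frac{32 c w - 48 c - 270 w^{3} \sin{\left(\frac{5 w^{3}}{4} - 1 \right)} + 405 w^{2} \sin{\left(\frac{5 w^{3}}{4} - 1 \right)} + 30 w \cos{\left(\frac{w}{2} + \frac{\pi}{6} \right)} - 45 \cos{\left(\frac{w}{2} + \frac{\pi}{6} \right)} + 192}{48 w - 72}
This equals f(w) exactly, so the claim holds.

Valid - the claim checks out under differentiation.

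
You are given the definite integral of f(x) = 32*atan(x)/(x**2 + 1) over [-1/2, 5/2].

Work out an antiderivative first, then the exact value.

Antiderivative: F(x) = 16*atan(x)**2; value = -16*atan(1/2)**2 + 16*atan(5/2)**2

Whatever form F(x) takes, F'(x) = f(x) is non-negotiable.
F(x) = 16*atan(x)**2 is an antiderivative of f.
Check: d/dx[16*atan(x)**2] = 32*atan(x)/(x**2 + 1) = f(x).
F(5/2) = 16*atan(5/2)**2; F(-1/2) = 16*atan(1/2)**2.
Integral = F(5/2) - F(-1/2) = -16*atan(1/2)**2 + 16*atan(5/2)**2.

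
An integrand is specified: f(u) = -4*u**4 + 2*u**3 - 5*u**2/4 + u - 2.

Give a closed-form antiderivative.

An antiderivative is F(u) = u*(-48*u**4 + 30*u**3 - 25*u**2 + 30*u - 120)/60.

Integrate term by term and add the pieces.
Check: d/du[u*(-48*u**4 + 30*u**3 - 25*u**2 + 30*u - 120)/60] = -4*u**4 + 2*u**3 - 5*u**2/4 + u - 2 = f(u).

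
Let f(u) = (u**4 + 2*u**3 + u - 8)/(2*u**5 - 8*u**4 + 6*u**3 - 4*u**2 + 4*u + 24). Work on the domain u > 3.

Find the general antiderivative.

F(u) = 65*log(u - 3)/44 - 13*log(u - 2)/18 - 5*log(u + 1)/36 - 23*log(u**2 + 2)/396 - 25*sqrt(2)*atan(sqrt(2)*u/2)/396 + C

The denominator factors as 2*(u - 3)*(u - 2)*(u + 1)*(u**2 + 2); partial fractions split f into directly integrable pieces: -(23*u + 25)/(198*(u**2 + 2)) - 5/(36*(u + 1)) - 13/(18*(u - 2)) + 65/(44*(u - 3)).
Check: d/du[65*log(u - 3)/44 - 13*log(u - 2)/18 - 5*log(u + 1)/36 - 23*log(u**2 + 2)/396 - 25*sqrt(2)*atan(sqrt(2)*u/2)/396] = (u**4 + 2*u**3 + u - 8)/(2*u**5 - 8*u**4 + 6*u**3 - 4*u**2 + 4*u + 24) = f(u).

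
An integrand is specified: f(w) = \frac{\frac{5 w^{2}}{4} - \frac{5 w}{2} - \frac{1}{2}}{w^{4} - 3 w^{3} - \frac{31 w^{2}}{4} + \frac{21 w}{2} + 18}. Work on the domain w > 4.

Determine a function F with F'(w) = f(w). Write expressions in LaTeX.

An antiderivative is F(w) = \frac{3724 w \log{\left(w - 4 \right)} + 484 w \log{\left(w - 2 \right)} - 4208 w \log{\left(w + \frac{3}{2} \right)} + 5586 \log{\left(w - 4 \right)} + 726 \log{\left(w - 2 \right)} - 6312 \log{\left(w + \frac{3}{2} \right)} - 7469}{23716 w + 35574}.

The denominator factors as \left(w - 4\right) \left(w - 2\right) \left(2 w + 3\right)^{2}; partial fractions split f into directly integrable pieces: - \frac{2104}{5929 \left(2 w + 3\right)} + \frac{97}{77 \left(2 w + 3\right)^{2}} + \frac{1}{49 \left(w - 2\right)} + \frac{19}{121 \left(w - 4\right)}.
Check: d/dw[\frac{3724 w \log{\left(w - 4 \right)} + 484 w \log{\left(w - 2 \right)} - 4208 w \log{\left(w + \frac{3}{2} \right)} + 5586 \log{\left(w - 4 \right)} + 726 \log{\left(w - 2 \right)} - 6312 \log{\left(w + \frac{3}{2} \right)} - 7469}{23716 w + 35574}] = \frac{5 w^{2} - 10 w - 2}{4 w^{4} - 12 w^{3} - 31 w^{2} + 42 w + 72}, which equals f(w).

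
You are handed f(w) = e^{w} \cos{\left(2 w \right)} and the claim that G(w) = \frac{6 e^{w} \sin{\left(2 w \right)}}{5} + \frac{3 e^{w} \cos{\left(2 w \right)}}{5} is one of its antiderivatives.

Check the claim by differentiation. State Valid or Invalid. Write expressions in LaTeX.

Invalid: d/dw[G] - f = 2 e^{w} \cos{\left(2 w \right)}, which is not 0.

d/dw[G] = 3 e^{w} \cos{\left(2 w \right)}
d/dw[G] - f(w) = 2 e^{w} \cos{\left(2 w \right)} != 0.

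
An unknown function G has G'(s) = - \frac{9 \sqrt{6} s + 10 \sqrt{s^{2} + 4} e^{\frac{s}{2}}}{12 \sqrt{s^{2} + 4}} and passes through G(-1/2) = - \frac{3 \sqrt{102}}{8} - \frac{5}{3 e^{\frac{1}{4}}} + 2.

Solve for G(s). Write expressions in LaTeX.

Differentiate the proposed G(s) back; it has to land on the given G'(s).
A general antiderivative is - \frac{3 \sqrt{\frac{3 s^{2}}{2} + 6}}{2} - \frac{5 e^{\frac{s}{2}}}{3} + C.
The condition gives C = - \frac{3 \sqrt{102}}{8} - \frac{5}{3 e^{\frac{1}{4}}} + 2 - (- \frac{3 \sqrt{102}}{8} - \frac{5}{3 e^{\frac{1}{4}}}) = 2.
So G(s) = - \frac{3 \sqrt{\frac{3 s^{2}}{2} + 6}}{2} - \frac{5 e^{\frac{s}{2}}}{3} + 2.
Check: d/ds[- \frac{3 \sqrt{\frac{3 s^{2}}{2} + 6}}{2} - \frac{5 e^{\frac{s}{2}}}{3} + 2] = \frac{- 9 \sqrt{6} s - 10 \sqrt{s^{2} + 4} e^{\frac{s}{2}}}{12 \sqrt{s^{2} + 4}}, which equals G'(s).

G(s) = - \frac{3 \sqrt{\frac{3 s^{2}}{2} + 6}}{2} - \frac{5 e^{\frac{s}{2}}}{3} + 2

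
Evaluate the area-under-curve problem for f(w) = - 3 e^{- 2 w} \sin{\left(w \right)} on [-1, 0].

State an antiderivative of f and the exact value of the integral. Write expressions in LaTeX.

Antiderivative: F(w) = \frac{3 \left(2 \sin{\left(w \right)} + \cos{\left(w \right)}\right) e^{- 2 w}}{5}; value = - \frac{3 e^{2} \cos{\left(1 \right)}}{5} + \frac{3}{5} + \frac{6 e^{2} \sin{\left(1 \right)}}{5}

An antiderivative F(w) passes only if d/dw[F] lands on f(w) exactly.
F(w) = \frac{3 \left(2 \sin{\left(w \right)} + \cos{\left(w \right)}\right) e^{- 2 w}}{5} is an antiderivative of f.
Check: d/dw[\frac{3 \left(2 \sin{\left(w \right)} + \cos{\left(w \right)}\right) e^{- 2 w}}{5}] = - 3 e^{- 2 w} \sin{\left(w \right)} = f(w).
F(0) = \frac{3}{5}; F(-1) = - \frac{6 e^{2} \sin{\left(1 \right)}}{5} + \frac{3 e^{2} \cos{\left(1 \right)}}{5}.
Integral = F(0) - F(-1) = - \frac{3 e^{2} \cos{\left(1 \right)}}{5} + \frac{3}{5} + \frac{6 e^{2} \sin{\left(1 \right)}}{5}.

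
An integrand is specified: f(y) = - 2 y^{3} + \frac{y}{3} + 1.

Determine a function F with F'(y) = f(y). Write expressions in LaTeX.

An antiderivative is F(y) = \frac{y \left(- 3 y^{3} + y + 6\right)}{6}.

Integrate term by term and add the pieces.
Check: d/dy[\frac{y \left(- 3 y^{3} + y + 6\right)}{6}] = - 2 y^{3} + \frac{y}{3} + 1 = f(y).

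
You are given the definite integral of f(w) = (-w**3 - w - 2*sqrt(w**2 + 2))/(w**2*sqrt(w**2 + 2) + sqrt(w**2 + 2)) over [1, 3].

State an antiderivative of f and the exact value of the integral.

Antiderivative: F(w) = -sqrt(w**2 + 2) - 2*atan(w); value = -sqrt(11) - 2*atan(3) + pi/2 + sqrt(3)

A first test for any F(w): its w-derivative must equal f(w) identically.
F(w) = -sqrt(w**2 + 2) - 2*atan(w) is an antiderivative of f.
Check: d/dw[-sqrt(w**2 + 2) - 2*atan(w)] = (-w**3 - w - 2*sqrt(w**2 + 2))/(w**2*sqrt(w**2 + 2) + sqrt(w**2 + 2)) = f(w).
F(3) = -sqrt(11) - 2*atan(3); F(1) = -sqrt(3) - pi/2.
Integral = F(3) - F(1) = -sqrt(11) - 2*atan(3) + pi/2 + sqrt(3).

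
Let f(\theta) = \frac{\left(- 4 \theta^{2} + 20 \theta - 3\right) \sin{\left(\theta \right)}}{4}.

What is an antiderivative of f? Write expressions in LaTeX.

A first test for any F(\theta): its \theta-derivative must equal f(\theta) identically.
Check: d/d\theta[\theta^{2} \cos{\left(\theta \right)} - 2 \theta \sin{\left(\theta \right)} - 5 \theta \cos{\left(\theta \right)} + 5 \sin{\left(\theta \right)} - \frac{5 \cos{\left(\theta \right)}}{4}] = - \theta^{2} \sin{\left(\theta \right)} + 5 \theta \sin{\left(\theta \right)} - \frac{3 \sin{\left(\theta \right)}}{4}, which equals f(\theta).

An antiderivative is F(\theta) = \theta^{2} \cos{\left(\theta \right)} - 2 \theta \sin{\left(\theta \right)} - 5 \theta \cos{\left(\theta \right)} + 5 \sin{\left(\theta \right)} - \frac{5 \cos{\left(\theta \right)}}{4}.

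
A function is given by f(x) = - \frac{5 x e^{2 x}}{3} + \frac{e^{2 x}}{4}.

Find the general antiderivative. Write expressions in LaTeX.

F(x) = \frac{\left(13 - 20 x\right) e^{2 x}}{24} + C

f has the shape u'v + uv' for u = \frac{13}{24} - \frac{5 x}{6} and v = e^{2 x} — it is the derivative of the product u*v.
Check: d/dx[\frac{\left(13 - 20 x\right) e^{2 x}}{24}] = - \frac{5 x e^{2 x}}{3} + \frac{e^{2 x}}{4} = f(x).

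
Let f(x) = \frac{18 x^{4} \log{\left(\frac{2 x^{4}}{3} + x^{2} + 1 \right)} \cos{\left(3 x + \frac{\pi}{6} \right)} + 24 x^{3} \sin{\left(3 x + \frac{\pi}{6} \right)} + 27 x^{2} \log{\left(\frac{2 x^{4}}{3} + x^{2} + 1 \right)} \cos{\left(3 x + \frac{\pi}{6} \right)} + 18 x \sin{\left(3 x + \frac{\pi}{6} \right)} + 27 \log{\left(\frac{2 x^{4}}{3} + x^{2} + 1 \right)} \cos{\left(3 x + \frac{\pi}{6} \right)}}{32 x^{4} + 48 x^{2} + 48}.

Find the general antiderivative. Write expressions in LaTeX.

Recognize the product-rule pattern: f = u'v + uv' with u = \frac{3 \log{\left(\frac{2 x^{4}}{3} + x^{2} + 1 \right)}}{16}, v = \sin{\left(3 x + \frac{\pi}{6} \right)}, so integration by parts undoes it.
Check: d/dx[\frac{3 \log{\left(\frac{2 x^{4}}{3} + x^{2} + 1 \right)} \sin{\left(3 x + \frac{\pi}{6} \right)}}{16}] = \frac{18 x^{4} \log{\left(\frac{2 x^{4}}{3} + x^{2} + 1 \right)} \cos{\left(3 x + \frac{\pi}{6} \right)} + 24 x^{3} \sin{\left(3 x + \frac{\pi}{6} \right)} + 27 x^{2} \log{\left(\frac{2 x^{4}}{3} + x^{2} + 1 \right)} \cos{\left(3 x + \frac{\pi}{6} \right)} + 18 x \sin{\left(3 x + \frac{\pi}{6} \right)} + 27 \log{\left(\frac{2 x^{4}}{3} + x^{2} + 1 \right)} \cos{\left(3 x + \frac{\pi}{6} \right)}}{32 x^{4} + 48 x^{2} + 48} = f(x).

F(x) = \frac{3 \log{\left(\frac{2 x^{4}}{3} + x^{2} + 1 \right)} \sin{\left(3 x + \frac{\pi}{6} \right)}}{16} + C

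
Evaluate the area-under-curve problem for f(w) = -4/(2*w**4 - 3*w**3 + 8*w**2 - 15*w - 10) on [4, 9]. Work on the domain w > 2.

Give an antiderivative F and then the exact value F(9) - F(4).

Antiderivative: F(w) = -4*log(w - 2)/45 + 16*log(w + 1/2)/105 - 2*log(w**2 + 5)/63 + 16*sqrt(5)*atan(sqrt(5)*w/5)/315; value = -16*log(9/2)/105 - 4*log(7)/45 - 2*log(86)/63 - 16*sqrt(5)*atan(4*sqrt(5)/5)/315 + 4*log(2)/45 + 2*log(21)/63 + 16*sqrt(5)*atan(9*sqrt(5)/5)/315 + 16*log(19/2)/105

Factor the denominator ((w - 2)*(2*w + 1)*(w**2 + 5)) and decompose: f = -4*(w - 4)/(63*(w**2 + 5)) + 32/(105*(2*w + 1)) - 4/(45*(w - 2)); each piece integrates to a log, atan, or power term.
F(w) = -4*log(w - 2)/45 + 16*log(w + 1/2)/105 - 2*log(w**2 + 5)/63 + 16*sqrt(5)*atan(sqrt(5)*w/5)/315 is an antiderivative of f.
Check: d/dw[-4*log(w - 2)/45 + 16*log(w + 1/2)/105 - 2*log(w**2 + 5)/63 + 16*sqrt(5)*atan(sqrt(5)*w/5)/315] = -4/(2*w**4 - 3*w**3 + 8*w**2 - 15*w - 10) = f(w).
F(9) = -4*log(7)/45 - 2*log(86)/63 + 16*sqrt(5)*atan(9*sqrt(5)/5)/315 + 16*log(19/2)/105; F(4) = -2*log(21)/63 - 4*log(2)/45 + 16*sqrt(5)*atan(4*sqrt(5)/5)/315 + 16*log(9/2)/105.
Integral = F(9) - F(4) = -16*log(9/2)/105 - 4*log(7)/45 - 2*log(86)/63 - 16*sqrt(5)*atan(4*sqrt(5)/5)/315 + 4*log(2)/45 + 2*log(21)/63 + 16*sqrt(5)*atan(9*sqrt(5)/5)/315 + 16*log(19/2)/105.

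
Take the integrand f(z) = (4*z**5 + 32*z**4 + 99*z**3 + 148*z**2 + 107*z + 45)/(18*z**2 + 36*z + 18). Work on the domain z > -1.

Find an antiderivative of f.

A first test for any F(z): its z-derivative must equal f(z) identically.
Check: d/dz[(16*z**5 + 144*z**4 + 504*z**3 + 856*z**2 + 705*z - 15)/(288*(z + 1))] = (4*z**5 + 32*z**4 + 99*z**3 + 148*z**2 + 107*z + 45)/(18*z**2 + 36*z + 18) = f(z).

An antiderivative is F(z) = (16*z**5 + 144*z**4 + 504*z**3 + 856*z**2 + 705*z - 15)/(288*(z + 1)).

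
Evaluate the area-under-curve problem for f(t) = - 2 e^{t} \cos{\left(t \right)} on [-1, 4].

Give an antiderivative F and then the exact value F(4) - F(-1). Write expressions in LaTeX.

Whatever form F(t) takes, F'(t) = f(t) is non-negotiable.
F(t) = - e^{t} \sin{\left(t \right)} - e^{t} \cos{\left(t \right)} is an antiderivative of f.
Check: d/dt[- e^{t} \sin{\left(t \right)} - e^{t} \cos{\left(t \right)}] = - 2 e^{t} \cos{\left(t \right)} = f(t).
F(4) = - e^{4} \cos{\left(4 \right)} - e^{4} \sin{\left(4 \right)}; F(-1) = - \frac{\cos{\left(1 \right)}}{e} + \frac{\sin{\left(1 \right)}}{e}.
Integral = F(4) - F(-1) = - \frac{\sin{\left(1 \right)}}{e} + \frac{\cos{\left(1 \right)}}{e} - e^{4} \cos{\left(4 \right)} - e^{4} \sin{\left(4 \right)}.

Antiderivative: F(t) = - e^{t} \sin{\left(t \right)} - e^{t} \cos{\left(t \right)}; value = - \frac{\sin{\left(1 \right)}}{e} + \frac{\cos{\left(1 \right)}}{e} - e^{4} \cos{\left(4 \right)} - e^{4} \sin{\left(4 \right)}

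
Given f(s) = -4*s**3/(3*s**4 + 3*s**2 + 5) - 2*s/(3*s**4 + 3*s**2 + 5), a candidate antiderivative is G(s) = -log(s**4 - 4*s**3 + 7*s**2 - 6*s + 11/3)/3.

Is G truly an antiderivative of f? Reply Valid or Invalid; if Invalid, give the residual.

d/ds[G] = (-4*s**3 + 12*s**2 - 14*s + 6)/(3*s**4 - 12*s**3 + 21*s**2 - 18*s + 11)
d/ds[G] - f(s) = (-12*s**6 + 36*s**5 - 42*s**4 + 24*s**3 + 42*s**2 - 48*s + 30)/(9*s**8 - 36*s**7 + 72*s**6 - 90*s**5 + 111*s**4 - 114*s**3 + 138*s**2 - 90*s + 55) != 0.

Invalid: d/ds[G] - f = (-12*s**6 + 36*s**5 - 42*s**4 + 24*s**3 + 42*s**2 - 48*s + 30)/(9*s**8 - 36*s**7 + 72*s**6 - 90*s**5 + 111*s**4 - 114*s**3 + 138*s**2 - 90*s + 55), which is not 0.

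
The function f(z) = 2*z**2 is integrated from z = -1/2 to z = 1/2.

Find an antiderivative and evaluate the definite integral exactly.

An antiderivative F(z) passes only if d/dz[F] lands on f(z) exactly.
F(z) = 2*z**3/3 is an antiderivative of f.
Check: d/dz[2*z**3/3] = 2*z**2 = f(z).
F(1/2) = 1/12; F(-1/2) = -1/12.
Integral = F(1/2) - F(-1/2) = 1/6.

Antiderivative: F(z) = 2*z**3/3; value = 1/6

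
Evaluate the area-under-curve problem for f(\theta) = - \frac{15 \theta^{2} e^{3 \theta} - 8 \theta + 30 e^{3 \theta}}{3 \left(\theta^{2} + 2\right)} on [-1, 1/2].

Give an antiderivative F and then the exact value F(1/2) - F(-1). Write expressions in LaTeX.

Antiderivative: F(\theta) = - \frac{5 e^{3 \theta}}{3} + \frac{4 \log{\left(\theta^{2} + 2 \right)}}{3}; value = - \frac{5 e^{\frac{3}{2}}}{3} - \frac{4 \log{\left(3 \right)}}{3} + \frac{5}{3 e^{3}} + \frac{4 \log{\left(\frac{9}{4} \right)}}{3}

Any candidate F(\theta) must reproduce f(\theta) exactly when differentiated.
F(\theta) = - \frac{5 e^{3 \theta}}{3} + \frac{4 \log{\left(\theta^{2} + 2 \right)}}{3} is an antiderivative of f.
Check: d/d\theta[- \frac{5 e^{3 \theta}}{3} + \frac{4 \log{\left(\theta^{2} + 2 \right)}}{3}] = \frac{- 15 \theta^{2} e^{3 \theta} + 8 \theta - 30 e^{3 \theta}}{3 \theta^{2} + 6}, which equals f(\theta).
F(1/2) = - \frac{5 e^{\frac{3}{2}}}{3} + \frac{4 \log{\left(\frac{9}{4} \right)}}{3}; F(-1) = - \frac{5}{3 e^{3}} + \frac{4 \log{\left(3 \right)}}{3}.
Integral = F(1/2) - F(-1) = - \frac{5 e^{\frac{3}{2}}}{3} - \frac{4 \log{\left(3 \right)}}{3} + \frac{5}{3 e^{3}} + \frac{4 \log{\left(\frac{9}{4} \right)}}{3}.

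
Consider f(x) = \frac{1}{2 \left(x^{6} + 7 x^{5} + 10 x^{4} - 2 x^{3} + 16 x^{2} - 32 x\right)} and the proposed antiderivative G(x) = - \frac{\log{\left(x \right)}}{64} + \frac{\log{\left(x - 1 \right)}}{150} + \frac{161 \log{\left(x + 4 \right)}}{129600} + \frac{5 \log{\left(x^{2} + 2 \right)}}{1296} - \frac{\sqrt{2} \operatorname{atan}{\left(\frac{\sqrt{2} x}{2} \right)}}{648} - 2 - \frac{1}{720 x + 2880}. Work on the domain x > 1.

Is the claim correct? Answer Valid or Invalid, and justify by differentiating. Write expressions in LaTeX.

Valid. The derivative of G reproduces f.

d/dx[G] = \frac{1}{2 x^{6} + 14 x^{5} + 20 x^{4} - 4 x^{3} + 32 x^{2} - 64 x}
This equals f(x) exactly, so the claim holds.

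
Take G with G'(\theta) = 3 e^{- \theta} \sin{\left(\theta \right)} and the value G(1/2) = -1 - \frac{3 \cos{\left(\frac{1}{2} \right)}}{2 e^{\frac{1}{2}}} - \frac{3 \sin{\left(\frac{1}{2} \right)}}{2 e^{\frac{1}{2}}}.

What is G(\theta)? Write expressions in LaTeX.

G(\theta) = \frac{\left(- 2 e^{\theta} - 3 \sin{\left(\theta \right)} - 3 \cos{\left(\theta \right)}\right) e^{- \theta}}{2}

Any candidate G(\theta) must reproduce the stated G'(\theta) exactly.
A general antiderivative is - \frac{3 e^{- \theta} \sin{\left(\theta \right)}}{2} - \frac{3 e^{- \theta} \cos{\left(\theta \right)}}{2} + C.
The condition gives C = -1 - \frac{3 \cos{\left(\frac{1}{2} \right)}}{2 e^{\frac{1}{2}}} - \frac{3 \sin{\left(\frac{1}{2} \right)}}{2 e^{\frac{1}{2}}} - (- \frac{3 \cos{\left(\frac{1}{2} \right)}}{2 e^{\frac{1}{2}}} - \frac{3 \sin{\left(\frac{1}{2} \right)}}{2 e^{\frac{1}{2}}}) = -1.
So G(\theta) = \frac{\left(- 2 e^{\theta} - 3 \sin{\left(\theta \right)} - 3 \cos{\left(\theta \right)}\right) e^{- \theta}}{2}.
Check: d/d\theta[\frac{\left(- 2 e^{\theta} - 3 \sin{\left(\theta \right)} - 3 \cos{\left(\theta \right)}\right) e^{- \theta}}{2}] = 3 e^{- \theta} \sin{\left(\theta \right)} = G'(\theta).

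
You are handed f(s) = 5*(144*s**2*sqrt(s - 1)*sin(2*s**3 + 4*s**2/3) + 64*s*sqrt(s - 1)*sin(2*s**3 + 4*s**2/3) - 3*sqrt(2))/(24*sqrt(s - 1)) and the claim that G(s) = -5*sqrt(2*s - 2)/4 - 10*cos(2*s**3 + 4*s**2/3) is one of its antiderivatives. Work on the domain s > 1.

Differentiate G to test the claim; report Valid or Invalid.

d/ds[G] = (1440*s**2*sqrt(s - 1)*sin(2*s**3 + 4*s**2/3) + 640*s*sqrt(s - 1)*sin(2*s**3 + 4*s**2/3) - 15*sqrt(2))/(24*sqrt(s - 1))
d/ds[G] - f(s) = 30*s**2*sin(2*s**3 + 4*s**2/3) + 40*s*sin(2*s**3 + 4*s**2/3)/3 != 0.

Invalid: d/ds[G] - f = 30*s**2*sin(2*s**3 + 4*s**2/3) + 40*s*sin(2*s**3 + 4*s**2/3)/3, which is not 0.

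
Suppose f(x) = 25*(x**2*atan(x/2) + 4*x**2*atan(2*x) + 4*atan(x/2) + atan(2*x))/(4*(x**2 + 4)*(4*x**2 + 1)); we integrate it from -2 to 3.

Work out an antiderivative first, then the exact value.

f has the shape u'v + uv' for u = 25*atan(x/2)/8 and v = atan(2*x) — it is the derivative of the product u*v.
F(x) = 25*atan(x/2)*atan(2*x)/8 is an antiderivative of f.
Check: d/dx[25*atan(x/2)*atan(2*x)/8] = (25*x**2*atan(x/2) + 100*x**2*atan(2*x) + 100*atan(x/2) + 25*atan(2*x))/(16*x**4 + 68*x**2 + 16), which equals f(x).
F(3) = 25*atan(3/2)*atan(6)/8; F(-2) = 25*pi*atan(4)/32.
Integral = F(3) - F(-2) = -25*pi*atan(4)/32 + 25*atan(3/2)*atan(6)/8.

Antiderivative: F(x) = 25*atan(x/2)*atan(2*x)/8; value = -25*pi*atan(4)/32 + 25*atan(3/2)*atan(6)/8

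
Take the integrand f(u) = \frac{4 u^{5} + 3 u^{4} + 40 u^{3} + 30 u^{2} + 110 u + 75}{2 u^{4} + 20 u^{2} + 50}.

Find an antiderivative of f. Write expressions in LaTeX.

An antiderivative is F(u) = \frac{4 u^{4} + 6 u^{3} + 19 u^{2} + 30 u - 15}{4 \left(u^{2} + 5\right)}.

Check any antiderivative F(u) by computing F'(u) and comparing it with f(u).
Check: d/du[\frac{4 u^{4} + 6 u^{3} + 19 u^{2} + 30 u - 15}{4 \left(u^{2} + 5\right)}] = \frac{4 u^{5} + 3 u^{4} + 40 u^{3} + 30 u^{2} + 110 u + 75}{2 u^{4} + 20 u^{2} + 50} = f(u).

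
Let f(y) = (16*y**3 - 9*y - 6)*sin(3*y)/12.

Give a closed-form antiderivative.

Differentiate the proposed F(y) back; it has to land on f(y) exactly.
Check: d/dy[-4*y**3*cos(3*y)/9 + 4*y**2*sin(3*y)/9 + 59*y*cos(3*y)/108 - 59*sin(3*y)/324 + cos(3*y)/6] = 4*y**3*sin(3*y)/3 - 3*y*sin(3*y)/4 - sin(3*y)/2, which equals f(y).

An antiderivative is F(y) = -4*y**3*cos(3*y)/9 + 4*y**2*sin(3*y)/9 + 59*y*cos(3*y)/108 - 59*sin(3*y)/324 + cos(3*y)/6.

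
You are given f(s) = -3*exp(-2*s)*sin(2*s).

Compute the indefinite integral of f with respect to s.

F(s) = 3*exp(-2*s)*sin(2*s)/4 + 3*exp(-2*s)*cos(2*s)/4 + C

Since d/ds undoes antidifferentiation here, F'(s) = f(s) is required of F(s).
Check: d/ds[3*exp(-2*s)*sin(2*s)/4 + 3*exp(-2*s)*cos(2*s)/4] = -3*exp(-2*s)*sin(2*s) = f(s).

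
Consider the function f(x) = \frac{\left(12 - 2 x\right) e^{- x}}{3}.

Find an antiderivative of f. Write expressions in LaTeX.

An antiderivative is F(x) = \frac{2 x e^{- x}}{3} - \frac{10 e^{- x}}{3}.

f has the shape u'v + uv' for u = \frac{2 x}{3} - \frac{10}{3} and v = e^{- x} — it is the derivative of the product u*v.
Check: d/dx[\frac{2 x e^{- x}}{3} - \frac{10 e^{- x}}{3}] = \frac{\left(12 - 2 x\right) e^{- x}}{3} = f(x).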